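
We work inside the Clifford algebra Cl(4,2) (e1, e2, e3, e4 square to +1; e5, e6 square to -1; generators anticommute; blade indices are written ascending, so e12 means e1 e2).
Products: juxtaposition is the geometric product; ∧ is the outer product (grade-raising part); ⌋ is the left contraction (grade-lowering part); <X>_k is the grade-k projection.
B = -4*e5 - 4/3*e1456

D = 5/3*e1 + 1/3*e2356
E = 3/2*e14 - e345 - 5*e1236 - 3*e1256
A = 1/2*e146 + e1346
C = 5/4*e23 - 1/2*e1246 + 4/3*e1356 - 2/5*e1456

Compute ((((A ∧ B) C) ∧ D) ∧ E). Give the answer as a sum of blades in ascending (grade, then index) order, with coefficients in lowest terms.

step 1: 2*e1456 + 4*e13456
step 2: -4/5 + 8/5*e3 + 16/3*e4 + e25 - 8/3*e34 + 2*e235 - 5*e12456 + 5/2*e123456
step 3: -4/3*e1 - 8/3*e13 - 80/9*e14 + 5/3*e125 - 40/9*e134 - 10/3*e1235 - 4/15*e2356 + 16/9*e23456
step 4: 4/3*e1345 - 2/5*e123456
Answer: 4/3*e1345 - 2/5*e123456


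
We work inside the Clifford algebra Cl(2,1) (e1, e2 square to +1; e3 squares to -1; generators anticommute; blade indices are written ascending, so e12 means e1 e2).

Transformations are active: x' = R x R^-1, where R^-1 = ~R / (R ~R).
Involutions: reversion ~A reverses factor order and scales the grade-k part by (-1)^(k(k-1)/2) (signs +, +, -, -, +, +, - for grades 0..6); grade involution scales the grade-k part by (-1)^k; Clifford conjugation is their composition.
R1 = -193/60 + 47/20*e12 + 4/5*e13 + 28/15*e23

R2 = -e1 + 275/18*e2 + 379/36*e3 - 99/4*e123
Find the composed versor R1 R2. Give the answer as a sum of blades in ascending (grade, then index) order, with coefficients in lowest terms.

Distribute over the terms of R1 (each basis-blade product reordered to ascending indices, repeated generators contracted through their squares):
(-193/60) R2 = 193/60*e1 - 10615/216*e2 - 73147/2160*e3 + 6369/80*e123
(47/20*e12) R2 = 2585/72*e1 + 47/20*e2 + 4653/80*e3 + 17813/720*e123
(4/5*e13) R2 = -379/45*e1 + 99/5*e2 + 4/5*e3 - 110/9*e123
(28/15*e23) R2 = -231/5*e1 - 2653/135*e2 - 770/27*e3 - 28/15*e123
Summing the partial products and collecting blades:
Answer: -5581/360*e1 - 50377/1080*e2 - 1847/540*e3 + 6499/72*e123


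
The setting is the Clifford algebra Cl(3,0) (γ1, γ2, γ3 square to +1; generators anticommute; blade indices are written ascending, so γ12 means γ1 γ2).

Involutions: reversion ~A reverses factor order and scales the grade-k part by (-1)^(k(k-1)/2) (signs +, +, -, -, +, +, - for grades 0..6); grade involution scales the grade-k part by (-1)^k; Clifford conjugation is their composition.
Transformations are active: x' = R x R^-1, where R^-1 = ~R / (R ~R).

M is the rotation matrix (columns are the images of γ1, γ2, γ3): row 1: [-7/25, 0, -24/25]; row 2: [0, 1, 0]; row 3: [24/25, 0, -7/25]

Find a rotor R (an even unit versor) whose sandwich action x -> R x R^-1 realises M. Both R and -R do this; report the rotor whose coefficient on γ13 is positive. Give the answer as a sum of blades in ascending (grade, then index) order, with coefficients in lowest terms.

Method: write R = a + b12*γ12 + b13*γ13 + b23*γ23 with a^2 + b12^2 + b13^2 + b23^2 = 1 (so R^-1 = ~R). Expanding the columns R e_j ~R gives tr M = 4a^2 - 1 and, from the antisymmetric part, M21 - M12 = -4a*b12, M13 - M31 = 4a*b13, M32 - M23 = -4a*b23.
Here tr M = 11/25, so a^2 = (1 + tr M)/4 = 9/25 and a = ±3/5. Taking a = 3/5: M21 - M12 = 0, M13 - M31 = -48/25, M32 - M23 = 0, giving b12 = 0, b13 = -4/5, b23 = 0, i.e. R = 3/5 - 4/5*γ13.
Its γ13 coefficient is negative, so report the other preimage -R.
Answer: -3/5 + 4/5*γ13. Key observation: the double cover Spin(3) -> SO(3) sends R and -R to the same matrix (trace 11/25 here), so the stated sign of the γ13 coefficient is what selects one sheet.


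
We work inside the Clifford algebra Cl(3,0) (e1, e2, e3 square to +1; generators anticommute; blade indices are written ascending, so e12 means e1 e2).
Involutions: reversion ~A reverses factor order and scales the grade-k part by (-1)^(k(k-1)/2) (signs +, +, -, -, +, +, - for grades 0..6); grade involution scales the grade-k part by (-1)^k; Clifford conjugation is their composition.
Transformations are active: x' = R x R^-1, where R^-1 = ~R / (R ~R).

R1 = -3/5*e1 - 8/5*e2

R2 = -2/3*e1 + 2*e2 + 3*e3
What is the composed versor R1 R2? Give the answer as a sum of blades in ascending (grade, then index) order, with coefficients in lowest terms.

Distribute over the terms of R1 (each basis-blade product reordered to ascending indices, repeated generators contracted through their squares):
(-3/5*e1) R2 = 2/5 - 6/5*e12 - 9/5*e13
(-8/5*e2) R2 = -16/5 - 16/15*e12 - 24/5*e23
Summing the partial products and collecting blades:
Answer: -14/5 - 34/15*e12 - 9/5*e13 - 24/5*e23


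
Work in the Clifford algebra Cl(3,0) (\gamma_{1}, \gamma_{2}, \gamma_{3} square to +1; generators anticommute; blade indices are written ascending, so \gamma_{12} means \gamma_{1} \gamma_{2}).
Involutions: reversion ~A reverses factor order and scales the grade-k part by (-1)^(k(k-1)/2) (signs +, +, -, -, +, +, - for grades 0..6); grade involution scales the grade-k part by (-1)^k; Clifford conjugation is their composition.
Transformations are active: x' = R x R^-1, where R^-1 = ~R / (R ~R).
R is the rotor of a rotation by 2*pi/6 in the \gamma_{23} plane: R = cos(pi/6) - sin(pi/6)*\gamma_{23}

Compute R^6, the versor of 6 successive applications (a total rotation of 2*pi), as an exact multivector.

The rotor phase is half the rotation angle and phases add under composition, so 6 steps in the \gamma_{23} plane accumulate phase 6*(pi/6) = \pi: R^6 = cos(\pi) - sin(\pi)*\gamma_{23}.
cos(\pi) = -1 and sin(\pi) = 0, so R^6 = -1. The total rotation 2*pi is 1 full turn, so every vector returns to itself, yet the rotor is -1, on the OTHER sheet of the double cover (an odd number of 2*pi turns).
Answer: -1


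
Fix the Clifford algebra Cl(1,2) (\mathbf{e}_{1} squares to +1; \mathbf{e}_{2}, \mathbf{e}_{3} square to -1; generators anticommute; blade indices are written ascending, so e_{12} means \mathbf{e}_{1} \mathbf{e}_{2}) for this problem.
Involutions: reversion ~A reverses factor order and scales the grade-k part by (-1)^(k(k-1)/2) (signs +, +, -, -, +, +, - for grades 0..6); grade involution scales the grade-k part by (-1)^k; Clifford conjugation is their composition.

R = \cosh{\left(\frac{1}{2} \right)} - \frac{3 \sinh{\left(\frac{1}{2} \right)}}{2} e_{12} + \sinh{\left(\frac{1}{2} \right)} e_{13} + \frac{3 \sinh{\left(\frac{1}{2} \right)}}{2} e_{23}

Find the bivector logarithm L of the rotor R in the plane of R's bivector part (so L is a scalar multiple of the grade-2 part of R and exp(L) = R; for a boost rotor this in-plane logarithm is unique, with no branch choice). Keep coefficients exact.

The scalar part of R is \cosh{\left(\frac{1}{2} \right)}, which determines |rapidity| via cosh; the sign lives in the bivector part, and pairing them (bivector part over sinh of the rapidity = the plane) gives the unique in-plane L = rapidity * plane.
Concretely: cosh(rapidity) = \cosh{\left(\frac{1}{2} \right)} gives rapidity = ±\frac{1}{2}, and since rapidity/sinh(rapidity) is even the sign is immaterial: L = (rapidity/sinh(rapidity)) * <R>_2 = (\frac{1}{2 \sinh{\left(\frac{1}{2} \right)}}) * <R>_2.
Answer: - \frac{3}{4} e_{12} + \frac{1}{2} e_{13} + \frac{3}{4} e_{23}


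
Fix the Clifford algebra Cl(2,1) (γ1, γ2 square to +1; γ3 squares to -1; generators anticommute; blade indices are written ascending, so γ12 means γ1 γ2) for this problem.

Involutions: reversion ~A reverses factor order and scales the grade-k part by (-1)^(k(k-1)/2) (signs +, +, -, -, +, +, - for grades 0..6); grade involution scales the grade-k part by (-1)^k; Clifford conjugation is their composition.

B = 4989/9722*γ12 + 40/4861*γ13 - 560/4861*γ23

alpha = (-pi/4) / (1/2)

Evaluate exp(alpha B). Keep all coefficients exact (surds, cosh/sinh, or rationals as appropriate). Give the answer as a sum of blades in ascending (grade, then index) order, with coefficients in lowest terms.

B^2 term by term: the squares give (4989/9722)^2*(γ12)^2 + (40/4861)^2*(γ13)^2 + (-560/4861)^2*(γ23)^2 = 24890121/94517284*(-1) + 1600/23629321*(+1) + 313600/23629321*(+1) = -1/4 (each basis 2-blade squares to minus the product of its generators' squares); cross terms between blades sharing an index anticommute and cancel. So B^2 = -1/4.
B^2 = -1/4 — the series telescopes trigonometrically here: l = 1/2, alpha*l = -pi/4, so exp(alpha B) = cos(-pi/4) + (sin(-pi/4)/(1/2))*B = sqrt(2)/2 + (-sqrt(2))*B.
Answer: sqrt(2)/2 - 4989*sqrt(2)/9722*γ12 - 40*sqrt(2)/4861*γ13 + 560*sqrt(2)/4861*γ23


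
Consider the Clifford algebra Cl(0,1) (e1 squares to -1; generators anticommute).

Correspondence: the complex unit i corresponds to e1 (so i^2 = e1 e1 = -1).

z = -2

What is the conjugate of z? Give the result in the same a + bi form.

In blades: z = -2.
Conjugation here is Clifford conjugation: the scalar is fixed and the grade-1 and grade-2 blades all flip sign, giving -2; translating back:
Answer: -2


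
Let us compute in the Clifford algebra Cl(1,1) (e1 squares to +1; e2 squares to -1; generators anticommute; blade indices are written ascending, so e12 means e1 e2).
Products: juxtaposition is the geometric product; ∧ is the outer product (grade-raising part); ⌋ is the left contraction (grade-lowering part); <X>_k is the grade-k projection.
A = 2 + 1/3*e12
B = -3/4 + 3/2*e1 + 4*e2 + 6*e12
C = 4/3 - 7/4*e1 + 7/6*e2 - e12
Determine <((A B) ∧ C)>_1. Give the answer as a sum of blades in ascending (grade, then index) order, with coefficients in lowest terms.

step 1: 1/2 + 5/3*e1 + 15/2*e2 + 47/4*e12
step 2: 2/3 + 97/72*e1 + 127/12*e2 + 2177/72*e12
step 3: 97/72*e1 + 127/12*e2
Answer: 97/72*e1 + 127/12*e2


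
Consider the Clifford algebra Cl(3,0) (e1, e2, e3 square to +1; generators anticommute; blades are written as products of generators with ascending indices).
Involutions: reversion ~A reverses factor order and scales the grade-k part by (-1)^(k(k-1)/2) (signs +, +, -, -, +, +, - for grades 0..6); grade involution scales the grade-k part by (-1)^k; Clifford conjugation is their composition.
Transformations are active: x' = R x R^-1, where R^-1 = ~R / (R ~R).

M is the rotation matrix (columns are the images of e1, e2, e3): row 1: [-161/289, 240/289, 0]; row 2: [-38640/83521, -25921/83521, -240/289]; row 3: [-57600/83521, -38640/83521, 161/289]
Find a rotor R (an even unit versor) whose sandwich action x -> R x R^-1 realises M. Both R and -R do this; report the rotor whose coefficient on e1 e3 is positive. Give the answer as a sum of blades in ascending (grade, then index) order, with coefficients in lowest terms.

Method: write R = a + b12*e1 e2 + b13*e1 e3 + b23*e2 e3 with a^2 + b12^2 + b13^2 + b23^2 = 1 (so R^-1 = ~R). Expanding the columns R e_j ~R gives tr M = 4a^2 - 1 and, from the antisymmetric part, M21 - M12 = -4a*b12, M13 - M31 = 4a*b13, M32 - M23 = -4a*b23.
Here tr M = -25921/83521, so a^2 = (1 + tr M)/4 = 14400/83521 and a = ±120/289. Taking a = 120/289: M21 - M12 = -108000/83521, M13 - M31 = 57600/83521, M32 - M23 = 30720/83521, giving b12 = 225/289, b13 = 120/289, b23 = -64/289, i.e. R = 120/289 + 225/289*e1 e2 + 120/289*e1 e3 - 64/289*e2 e3.
Its e1 e3 coefficient is already positive.
Answer: 120/289 + 225/289*e1 e2 + 120/289*e1 e3 - 64/289*e2 e3. Uniqueness: Spin(3) -> SO(3) maps R and -R to the same rotation of trace -25921/83521; fixing the sign of the e1 e3 coefficient removes the ambiguity.


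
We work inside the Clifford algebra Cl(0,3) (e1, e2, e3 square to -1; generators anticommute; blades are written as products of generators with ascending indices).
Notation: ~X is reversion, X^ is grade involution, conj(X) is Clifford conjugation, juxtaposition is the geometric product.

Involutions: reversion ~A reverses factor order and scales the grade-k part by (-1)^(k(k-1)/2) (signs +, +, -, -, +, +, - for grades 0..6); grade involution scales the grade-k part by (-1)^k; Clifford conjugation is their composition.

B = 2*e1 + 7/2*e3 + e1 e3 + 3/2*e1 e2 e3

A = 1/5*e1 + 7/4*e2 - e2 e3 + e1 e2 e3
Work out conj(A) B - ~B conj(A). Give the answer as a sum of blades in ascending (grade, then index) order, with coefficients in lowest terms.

first term: 19/10 - 3/2*e1 - 5/2*e2 + 1/5*e3 - e1 e2 - 133/40*e1 e3 - 313/40*e2 e3 + 15/4*e1 e2 e3
second term: -11/10 + 3/2*e1 + 5/2*e2 + 1/5*e3 - 8*e1 e2 + 133/40*e1 e3 + 153/40*e2 e3 + 1/4*e1 e2 e3
Answer: 3 - 3*e1 - 5*e2 + 7*e1 e2 - 133/20*e1 e3 - 233/20*e2 e3 + 7/2*e1 e2 e3


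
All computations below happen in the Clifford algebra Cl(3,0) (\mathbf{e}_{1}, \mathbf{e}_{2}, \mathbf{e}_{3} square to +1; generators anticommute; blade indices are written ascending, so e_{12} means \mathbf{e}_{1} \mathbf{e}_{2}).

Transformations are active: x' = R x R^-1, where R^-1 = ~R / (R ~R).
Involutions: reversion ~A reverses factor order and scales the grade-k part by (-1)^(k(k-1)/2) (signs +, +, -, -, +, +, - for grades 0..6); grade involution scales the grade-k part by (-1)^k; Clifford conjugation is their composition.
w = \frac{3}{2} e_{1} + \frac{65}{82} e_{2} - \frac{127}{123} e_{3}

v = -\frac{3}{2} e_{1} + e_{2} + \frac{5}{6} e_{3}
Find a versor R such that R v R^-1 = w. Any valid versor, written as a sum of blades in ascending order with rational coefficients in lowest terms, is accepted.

Since q(v) = q(w) = \frac{71}{18}, the sum R = v + w = \frac{147}{82} e_{2} - \frac{49}{246} e_{3} does the job whenever invertible.
Answer: \frac{147}{82} e_{2} - \frac{49}{246} e_{3}


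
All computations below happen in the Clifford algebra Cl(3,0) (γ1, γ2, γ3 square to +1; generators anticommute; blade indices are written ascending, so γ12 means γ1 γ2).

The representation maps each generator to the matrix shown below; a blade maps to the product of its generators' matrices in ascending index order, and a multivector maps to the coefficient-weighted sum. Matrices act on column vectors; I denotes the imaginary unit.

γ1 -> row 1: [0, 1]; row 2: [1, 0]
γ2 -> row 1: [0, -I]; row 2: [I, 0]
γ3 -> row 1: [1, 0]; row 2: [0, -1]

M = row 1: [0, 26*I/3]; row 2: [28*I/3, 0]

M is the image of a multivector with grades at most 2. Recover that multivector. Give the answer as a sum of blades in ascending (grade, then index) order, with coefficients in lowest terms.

Method: 1, rho(γ1), rho(γ2), rho(γ3) form a trace-orthogonal basis of the 2x2 complex matrices (tr(X Y) = 2 if X = Y, else 0), so M = m0*1 + m1*rho(γ1) + m2*rho(γ2) + m3*rho(γ3) with m0 = tr(M)/2 = 0, m1 = tr(M rho(γ1))/2 = 9*I, m2 = tr(M rho(γ2))/2 = 1/3, m3 = tr(M rho(γ3))/2 = 0.
Multiplying table entries, the bivector images are rho(γ12) = I*rho(γ3), rho(γ13) = -I*rho(γ2), rho(γ23) = I*rho(γ1); with real blade coefficients the real parts of m0..m3 are the coefficients of 1, γ1, γ2, γ3 and the imaginary parts give the bivectors (γ23: Im m1, γ13: -Im m2, γ12: Im m3).
Answer: 1/3*γ2 + 9*γ23


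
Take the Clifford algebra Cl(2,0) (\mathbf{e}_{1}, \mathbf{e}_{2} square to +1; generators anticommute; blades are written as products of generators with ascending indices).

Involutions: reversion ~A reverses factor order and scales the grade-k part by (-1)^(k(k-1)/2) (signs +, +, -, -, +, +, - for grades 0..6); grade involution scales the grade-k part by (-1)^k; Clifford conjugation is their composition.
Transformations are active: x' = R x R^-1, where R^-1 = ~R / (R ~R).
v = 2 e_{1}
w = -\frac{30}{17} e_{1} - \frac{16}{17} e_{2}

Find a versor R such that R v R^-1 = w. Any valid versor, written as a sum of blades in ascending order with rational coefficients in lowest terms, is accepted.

Key observation: q(v) = q(w) = 4 (sandwiches preserve the norm), so R = v + w = \frac{4}{17} e_{1} - \frac{16}{17} e_{2} works whenever it is invertible — the component of v along it is kept and (v - w)/2 reverses, sending v to w.
Answer: \frac{4}{17} e_{1} - \frac{16}{17} e_{2}


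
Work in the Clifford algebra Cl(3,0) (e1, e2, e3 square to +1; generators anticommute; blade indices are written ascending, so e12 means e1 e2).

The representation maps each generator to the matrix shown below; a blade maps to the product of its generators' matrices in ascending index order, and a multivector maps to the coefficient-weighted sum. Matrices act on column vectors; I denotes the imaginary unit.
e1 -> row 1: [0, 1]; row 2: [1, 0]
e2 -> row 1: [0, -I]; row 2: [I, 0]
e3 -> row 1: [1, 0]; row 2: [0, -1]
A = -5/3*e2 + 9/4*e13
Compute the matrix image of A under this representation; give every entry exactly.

Bivector images (products of the table entries): rho(e13) = rho(e1)rho(e3) = row 1: [0, -1]; row 2: [1, 0].
M = (-5/3)*rho(e2) + (9/4)*rho(e13), summed entrywise:
Answer: row 1: [0, -9/4 + 5*I/3]; row 2: [9/4 - 5*I/3, 0]


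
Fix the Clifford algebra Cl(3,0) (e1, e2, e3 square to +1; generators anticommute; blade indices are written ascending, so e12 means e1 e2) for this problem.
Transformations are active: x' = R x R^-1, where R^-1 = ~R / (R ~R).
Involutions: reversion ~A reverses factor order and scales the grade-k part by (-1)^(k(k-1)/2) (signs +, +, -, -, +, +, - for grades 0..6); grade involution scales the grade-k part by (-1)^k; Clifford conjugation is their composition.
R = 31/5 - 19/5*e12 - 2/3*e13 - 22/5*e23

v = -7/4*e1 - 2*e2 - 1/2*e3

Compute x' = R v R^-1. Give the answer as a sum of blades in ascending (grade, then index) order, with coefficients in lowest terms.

~R = 31/5 + 19/5*e12 + 2/3*e13 + 22/5*e23, and R ~R = 16354/225, so R^-1 = ~R / (16354/225).
R v = -35/12*e1 - 337/20*e2 - 196/15*e3 + 124/15*e123
Answer: 121/481*e1 - 107/148*e2 - 2495/962*e3


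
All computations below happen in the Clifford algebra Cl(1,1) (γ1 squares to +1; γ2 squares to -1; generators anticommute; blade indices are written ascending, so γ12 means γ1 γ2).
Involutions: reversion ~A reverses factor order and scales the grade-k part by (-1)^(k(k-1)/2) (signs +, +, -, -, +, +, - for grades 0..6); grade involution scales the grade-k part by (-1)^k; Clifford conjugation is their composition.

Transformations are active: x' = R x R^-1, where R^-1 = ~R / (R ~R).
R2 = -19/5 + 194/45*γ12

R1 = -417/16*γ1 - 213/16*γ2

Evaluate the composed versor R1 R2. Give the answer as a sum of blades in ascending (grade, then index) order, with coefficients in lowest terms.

Distribute over the terms of R1 (each basis-blade product reordered to ascending indices, repeated generators contracted through their squares):
(-417/16*γ1) R2 = 7923/80*γ1 - 13483/120*γ2
(-213/16*γ2) R2 = -6887/120*γ1 + 4047/80*γ2
Summing the partial products and collecting blades:
Answer: 1999/48*γ1 - 2965/48*γ2


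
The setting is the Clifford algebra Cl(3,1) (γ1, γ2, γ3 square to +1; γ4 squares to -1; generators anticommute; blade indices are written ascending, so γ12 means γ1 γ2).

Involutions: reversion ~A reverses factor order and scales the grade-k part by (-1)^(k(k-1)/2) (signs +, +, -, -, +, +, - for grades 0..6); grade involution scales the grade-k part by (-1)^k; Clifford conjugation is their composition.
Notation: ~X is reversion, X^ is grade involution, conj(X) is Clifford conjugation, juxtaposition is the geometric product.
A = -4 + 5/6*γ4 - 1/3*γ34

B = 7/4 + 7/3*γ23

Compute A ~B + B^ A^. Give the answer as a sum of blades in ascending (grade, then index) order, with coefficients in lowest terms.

first term: -7 + 35/24*γ4 + 28/3*γ23 - 7/9*γ24 - 7/12*γ34 - 35/18*γ234
second term: -7 - 35/24*γ4 - 28/3*γ23 - 7/9*γ24 - 7/12*γ34 - 35/18*γ234
Answer: -14 - 14/9*γ24 - 7/6*γ34 - 35/9*γ234


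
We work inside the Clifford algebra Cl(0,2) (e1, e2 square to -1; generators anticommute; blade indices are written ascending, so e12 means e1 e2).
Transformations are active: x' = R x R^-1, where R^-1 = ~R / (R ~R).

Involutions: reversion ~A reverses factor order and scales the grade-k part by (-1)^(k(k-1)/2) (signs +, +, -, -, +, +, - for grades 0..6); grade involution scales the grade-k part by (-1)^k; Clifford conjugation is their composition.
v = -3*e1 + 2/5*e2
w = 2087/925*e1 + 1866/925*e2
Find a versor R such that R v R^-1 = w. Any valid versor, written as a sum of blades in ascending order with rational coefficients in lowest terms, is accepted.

Sketch: the shared square -229/25 makes R = v + w = -688/925*e1 + 2236/925*e2 the natural versor; its sandwich fixes that direction, negates (v - w)/2, and sends v to w.
Answer: -688/925*e1 + 2236/925*e2


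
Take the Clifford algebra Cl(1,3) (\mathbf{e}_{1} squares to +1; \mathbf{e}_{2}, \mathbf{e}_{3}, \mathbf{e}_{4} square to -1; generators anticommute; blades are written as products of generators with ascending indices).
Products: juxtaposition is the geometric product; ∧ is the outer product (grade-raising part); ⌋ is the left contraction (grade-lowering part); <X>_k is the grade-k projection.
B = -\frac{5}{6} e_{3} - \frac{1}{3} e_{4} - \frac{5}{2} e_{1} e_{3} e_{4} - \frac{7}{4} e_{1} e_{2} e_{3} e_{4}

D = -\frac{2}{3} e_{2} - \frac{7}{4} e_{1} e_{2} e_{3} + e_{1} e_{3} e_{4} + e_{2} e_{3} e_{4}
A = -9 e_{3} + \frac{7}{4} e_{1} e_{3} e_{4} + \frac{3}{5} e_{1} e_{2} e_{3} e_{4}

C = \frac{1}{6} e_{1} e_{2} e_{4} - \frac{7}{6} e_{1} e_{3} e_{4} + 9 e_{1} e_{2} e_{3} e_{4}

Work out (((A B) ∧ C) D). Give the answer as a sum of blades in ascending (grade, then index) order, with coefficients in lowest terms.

step 1: -\frac{83}{40} + \frac{25}{16} e_{2} + \frac{7}{12} e_{1} e_{3} + \frac{505}{24} e_{1} e_{4} + 3 e_{3} e_{4} + \frac{1}{5} e_{1} e_{2} e_{3} - \frac{65}{4} e_{1} e_{2} e_{4}
step 2: -\frac{83}{240} e_{1} e_{2} e_{4} + \frac{581}{240} e_{1} e_{3} e_{4} - \frac{8089}{480} e_{1} e_{2} e_{3} e_{4}
step 3: -\frac{581}{240} - \frac{8089}{480} e_{1} - \frac{8089}{480} e_{2} + \frac{56623}{1920} e_{4} - \frac{581}{240} e_{1} e_{2} - \frac{83}{240} e_{1} e_{3} + \frac{83}{360} e_{1} e_{4} - \frac{83}{240} e_{2} e_{3} - \frac{4067}{960} e_{2} e_{4} - \frac{581}{960} e_{3} e_{4} - \frac{8089}{720} e_{1} e_{3} e_{4} - \frac{581}{360} e_{1} e_{2} e_{3} e_{4}
Answer: -\frac{581}{240} - \frac{8089}{480} e_{1} - \frac{8089}{480} e_{2} + \frac{56623}{1920} e_{4} - \frac{581}{240} e_{1} e_{2} - \frac{83}{240} e_{1} e_{3} + \frac{83}{360} e_{1} e_{4} - \frac{83}{240} e_{2} e_{3} - \frac{4067}{960} e_{2} e_{4} - \frac{581}{960} e_{3} e_{4} - \frac{8089}{720} e_{1} e_{3} e_{4} - \frac{581}{360} e_{1} e_{2} e_{3} e_{4}


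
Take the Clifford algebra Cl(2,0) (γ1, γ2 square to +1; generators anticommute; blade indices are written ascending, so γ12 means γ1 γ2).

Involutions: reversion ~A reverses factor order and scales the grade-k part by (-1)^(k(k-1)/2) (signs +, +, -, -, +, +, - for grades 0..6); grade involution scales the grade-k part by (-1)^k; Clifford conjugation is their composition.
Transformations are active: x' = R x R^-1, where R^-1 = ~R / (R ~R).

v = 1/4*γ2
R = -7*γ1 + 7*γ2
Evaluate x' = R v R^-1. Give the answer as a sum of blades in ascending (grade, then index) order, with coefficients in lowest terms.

~R = -7*γ1 + 7*γ2, and R ~R = 98, so R^-1 = ~R / (98).
R v = 7/4 - 7/4*γ12
Answer: -1/4*γ1


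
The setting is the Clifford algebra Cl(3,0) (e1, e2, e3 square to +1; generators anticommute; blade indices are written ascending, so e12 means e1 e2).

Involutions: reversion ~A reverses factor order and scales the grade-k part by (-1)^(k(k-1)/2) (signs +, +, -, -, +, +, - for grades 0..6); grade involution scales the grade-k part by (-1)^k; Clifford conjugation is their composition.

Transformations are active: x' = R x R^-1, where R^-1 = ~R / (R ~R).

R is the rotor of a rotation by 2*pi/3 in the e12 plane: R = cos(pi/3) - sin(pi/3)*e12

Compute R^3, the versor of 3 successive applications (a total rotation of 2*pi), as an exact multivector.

Because a rotor carries half the rotation angle, composing 3 copies of this e12-plane rotor multiplies the phase: 3*(pi/3) = pi, hence R^3 = cos(pi) - sin(pi)*e12.
cos(pi) = -1 and sin(pi) = 0, so R^3 = -1. The total rotation 2*pi is 1 full turn, so every vector returns to itself, yet the rotor is -1, on the OTHER sheet of the double cover (an odd number of 2*pi turns).
Answer: -1


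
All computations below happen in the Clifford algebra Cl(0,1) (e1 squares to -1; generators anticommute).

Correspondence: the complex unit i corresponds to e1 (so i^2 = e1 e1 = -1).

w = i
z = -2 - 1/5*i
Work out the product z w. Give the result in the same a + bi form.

In blades: z = -2 - 1/5*e1, w = e1.
Distribute z over w term by term (generator squares from the signature, products reordered to ascending indices): (-2)*w = -2*e1; (-1/5*e1)*w = 1/5.
Sum: 1/5 - 2*e1; translating back through the correspondence:
Answer: 1/5 - 2i


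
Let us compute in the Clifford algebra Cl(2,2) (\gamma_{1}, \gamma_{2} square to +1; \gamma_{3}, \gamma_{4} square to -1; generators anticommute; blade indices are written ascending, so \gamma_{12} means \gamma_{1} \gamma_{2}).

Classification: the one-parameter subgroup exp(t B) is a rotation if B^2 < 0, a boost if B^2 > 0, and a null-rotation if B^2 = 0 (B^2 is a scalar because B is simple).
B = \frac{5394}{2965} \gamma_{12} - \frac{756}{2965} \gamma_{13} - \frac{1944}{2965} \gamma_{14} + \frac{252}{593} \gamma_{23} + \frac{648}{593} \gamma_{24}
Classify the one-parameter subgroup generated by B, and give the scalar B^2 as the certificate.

B^2 term by term: the squares give (\frac{5394}{2965})^2*(\gamma_{12})^2 + (-\frac{756}{2965})^2*(\gamma_{13})^2 + (-\frac{1944}{2965})^2*(\gamma_{14})^2 + (\frac{252}{593})^2*(\gamma_{23})^2 + (\frac{648}{593})^2*(\gamma_{24})^2 = \frac{29095236}{8791225}*(-1) + \frac{571536}{8791225}*(+1) + \frac{3779136}{8791225}*(+1) + \frac{63504}{351649}*(+1) + \frac{419904}{351649}*(+1) = -\frac{36}{25} (each basis 2-blade squares to minus the product of its generators' squares); cross terms between blades sharing an index anticommute and cancel; the commuting (index-disjoint) pairs give grade-4 terms 2*c*c'*(blade product), which cancel blade by blade — \gamma_{1234}: \frac{979776}{1758245} - \frac{979776}{1758245} = 0 — confirming B is simple. So B^2 = -\frac{36}{25}.
Answer: rotation, certificate B^2 = -\frac{36}{25}. One invariant decides it: the square -\frac{36}{25} survives every conjugation, and its sign is exactly the classification.


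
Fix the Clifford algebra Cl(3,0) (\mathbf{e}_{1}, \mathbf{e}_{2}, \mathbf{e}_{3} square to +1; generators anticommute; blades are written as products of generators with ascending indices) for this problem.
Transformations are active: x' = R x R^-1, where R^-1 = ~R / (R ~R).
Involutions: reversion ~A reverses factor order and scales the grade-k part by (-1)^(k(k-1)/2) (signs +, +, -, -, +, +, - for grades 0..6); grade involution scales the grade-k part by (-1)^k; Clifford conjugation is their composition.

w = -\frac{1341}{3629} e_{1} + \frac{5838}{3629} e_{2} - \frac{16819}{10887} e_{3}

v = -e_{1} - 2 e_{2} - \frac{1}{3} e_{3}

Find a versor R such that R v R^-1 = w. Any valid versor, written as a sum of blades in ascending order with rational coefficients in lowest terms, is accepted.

Construction: equal norms (both \frac{46}{9}) license R = v + w = -\frac{4970}{3629} e_{1} - \frac{1420}{3629} e_{2} - \frac{6816}{3629} e_{3} — nothing changes along that direction, while (v - w)/2 changes sign, so v maps onto w.
Answer: -\frac{4970}{3629} e_{1} - \frac{1420}{3629} e_{2} - \frac{6816}{3629} e_{3}


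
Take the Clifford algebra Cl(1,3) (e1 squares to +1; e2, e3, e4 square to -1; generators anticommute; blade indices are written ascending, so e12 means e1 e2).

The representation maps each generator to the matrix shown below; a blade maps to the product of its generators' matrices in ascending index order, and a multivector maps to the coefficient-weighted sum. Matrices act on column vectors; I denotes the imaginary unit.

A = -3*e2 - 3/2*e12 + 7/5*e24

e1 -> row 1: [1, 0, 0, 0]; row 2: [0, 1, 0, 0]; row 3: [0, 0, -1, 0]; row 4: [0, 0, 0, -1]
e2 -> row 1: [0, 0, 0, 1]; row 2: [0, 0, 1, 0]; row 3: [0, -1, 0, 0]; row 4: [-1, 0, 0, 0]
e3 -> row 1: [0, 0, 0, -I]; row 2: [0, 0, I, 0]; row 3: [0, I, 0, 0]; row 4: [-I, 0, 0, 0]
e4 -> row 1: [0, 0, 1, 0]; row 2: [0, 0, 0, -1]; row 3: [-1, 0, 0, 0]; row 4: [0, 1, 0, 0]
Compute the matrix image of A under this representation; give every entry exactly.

Bivector images (products of the table entries): rho(e12) = rho(e1)rho(e2) = row 1: [0, 0, 0, 1]; row 2: [0, 0, 1, 0]; row 3: [0, 1, 0, 0]; row 4: [1, 0, 0, 0]; rho(e24) = rho(e2)rho(e4) = row 1: [0, 1, 0, 0]; row 2: [-1, 0, 0, 0]; row 3: [0, 0, 0, 1]; row 4: [0, 0, -1, 0].
M = (-3)*rho(e2) + (-3/2)*rho(e12) + (7/5)*rho(e24), summed entrywise:
Answer: row 1: [0, 7/5, 0, -9/2]; row 2: [-7/5, 0, -9/2, 0]; row 3: [0, 3/2, 0, 7/5]; row 4: [3/2, 0, -7/5, 0]


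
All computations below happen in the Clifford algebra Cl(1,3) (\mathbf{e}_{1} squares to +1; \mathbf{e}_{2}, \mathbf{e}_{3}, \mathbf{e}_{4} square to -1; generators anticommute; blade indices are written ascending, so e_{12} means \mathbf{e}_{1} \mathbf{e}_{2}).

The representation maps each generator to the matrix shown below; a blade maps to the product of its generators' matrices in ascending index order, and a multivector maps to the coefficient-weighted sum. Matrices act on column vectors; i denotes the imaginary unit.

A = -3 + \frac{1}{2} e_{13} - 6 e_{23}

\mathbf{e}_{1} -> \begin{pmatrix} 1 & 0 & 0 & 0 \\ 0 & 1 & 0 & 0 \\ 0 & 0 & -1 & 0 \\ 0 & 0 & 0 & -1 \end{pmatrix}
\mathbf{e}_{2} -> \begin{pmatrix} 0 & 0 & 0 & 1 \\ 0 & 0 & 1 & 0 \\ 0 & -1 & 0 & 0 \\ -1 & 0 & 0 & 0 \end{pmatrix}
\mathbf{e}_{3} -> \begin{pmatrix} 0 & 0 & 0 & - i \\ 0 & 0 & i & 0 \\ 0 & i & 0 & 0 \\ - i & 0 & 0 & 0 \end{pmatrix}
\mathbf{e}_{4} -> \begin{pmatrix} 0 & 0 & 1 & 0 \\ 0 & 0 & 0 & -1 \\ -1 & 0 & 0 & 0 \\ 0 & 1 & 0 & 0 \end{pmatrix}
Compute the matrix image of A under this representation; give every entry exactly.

Bivector images (products of the table entries): rho(e_{13}) = rho(\mathbf{e}_{1})rho(\mathbf{e}_{3}) = \begin{pmatrix} 0 & 0 & 0 & - i \\ 0 & 0 & i & 0 \\ 0 & - i & 0 & 0 \\ i & 0 & 0 & 0 \end{pmatrix}; rho(e_{23}) = rho(\mathbf{e}_{2})rho(\mathbf{e}_{3}) = \begin{pmatrix} - i & 0 & 0 & 0 \\ 0 & i & 0 & 0 \\ 0 & 0 & - i & 0 \\ 0 & 0 & 0 & i \end{pmatrix}.
M = (-3)*1 + (\frac{1}{2})*rho(e_{13}) + (-6)*rho(e_{23}), summed entrywise (1 is the identity matrix):
Answer: \begin{pmatrix} -3 + 6 i & 0 & 0 & - \frac{i}{2} \\ 0 & -3 - 6 i & \frac{i}{2} & 0 \\ 0 & - \frac{i}{2} & -3 + 6 i & 0 \\ \frac{i}{2} & 0 & 0 & -3 - 6 i \end{pmatrix}


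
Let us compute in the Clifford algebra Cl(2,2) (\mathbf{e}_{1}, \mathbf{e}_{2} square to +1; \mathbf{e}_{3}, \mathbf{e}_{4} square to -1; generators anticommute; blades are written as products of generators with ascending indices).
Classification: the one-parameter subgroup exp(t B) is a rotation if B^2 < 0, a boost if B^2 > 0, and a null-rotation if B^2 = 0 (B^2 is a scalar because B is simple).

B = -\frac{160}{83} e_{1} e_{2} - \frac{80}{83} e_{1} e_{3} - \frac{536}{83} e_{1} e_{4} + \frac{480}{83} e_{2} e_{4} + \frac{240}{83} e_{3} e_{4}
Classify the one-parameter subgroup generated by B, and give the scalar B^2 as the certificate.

B^2 term by term: the squares give (-\frac{160}{83})^2*(e_{1} e_{2})^2 + (-\frac{80}{83})^2*(e_{1} e_{3})^2 + (-\frac{536}{83})^2*(e_{1} e_{4})^2 + (\frac{480}{83})^2*(e_{2} e_{4})^2 + (\frac{240}{83})^2*(e_{3} e_{4})^2 = \frac{25600}{6889}*(-1) + \frac{6400}{6889}*(+1) + \frac{287296}{6889}*(+1) + \frac{230400}{6889}*(+1) + \frac{57600}{6889}*(-1) = 64 (each basis 2-blade squares to minus the product of its generators' squares); cross terms between blades sharing an index anticommute and cancel; the commuting (index-disjoint) pairs give grade-4 terms 2*c*c'*(blade product), which cancel blade by blade — e_{1} e_{2} e_{3} e_{4}: -\frac{76800}{6889} + \frac{76800}{6889} = 0 — confirming B is simple. So B^2 = 64.
Answer: boost, certificate B^2 = 64. Certificate logic: 64 is a conjugation-invariant scalar, so its sign fixes rotation versus boost versus null-rotation outright.


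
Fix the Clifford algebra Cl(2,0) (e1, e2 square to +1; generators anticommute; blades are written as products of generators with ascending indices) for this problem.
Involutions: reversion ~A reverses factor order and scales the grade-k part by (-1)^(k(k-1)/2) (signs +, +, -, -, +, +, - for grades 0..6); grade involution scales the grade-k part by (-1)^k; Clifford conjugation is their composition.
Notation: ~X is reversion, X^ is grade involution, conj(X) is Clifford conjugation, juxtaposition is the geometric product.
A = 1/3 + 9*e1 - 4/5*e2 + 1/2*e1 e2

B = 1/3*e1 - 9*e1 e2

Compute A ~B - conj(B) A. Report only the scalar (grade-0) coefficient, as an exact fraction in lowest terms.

first term: -3/2 + 329/45*e1 + 485/6*e2 + 49/15*e1 e2
second term: -15/2 - 329/45*e1 - 487/6*e2 + 49/15*e1 e2
Answer: 6


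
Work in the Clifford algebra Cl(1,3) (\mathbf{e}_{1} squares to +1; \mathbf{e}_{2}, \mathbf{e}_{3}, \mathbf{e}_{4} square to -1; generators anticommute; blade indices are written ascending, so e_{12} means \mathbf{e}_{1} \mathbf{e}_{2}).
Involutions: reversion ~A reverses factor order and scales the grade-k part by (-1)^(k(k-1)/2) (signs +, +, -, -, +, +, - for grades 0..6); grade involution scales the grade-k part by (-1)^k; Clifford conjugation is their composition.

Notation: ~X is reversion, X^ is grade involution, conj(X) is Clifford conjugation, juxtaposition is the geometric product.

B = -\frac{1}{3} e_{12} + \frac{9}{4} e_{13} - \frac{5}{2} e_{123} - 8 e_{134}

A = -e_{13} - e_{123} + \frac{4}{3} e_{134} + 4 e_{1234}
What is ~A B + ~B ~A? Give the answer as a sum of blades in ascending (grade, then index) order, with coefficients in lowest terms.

first term: -\frac{71}{12} - \frac{127}{4} e_{2} - \frac{1}{3} e_{3} - 21 e_{4} - \frac{1}{3} e_{23} + \frac{7}{3} e_{24} - \frac{4}{3} e_{34} + \frac{4}{9} e_{234}
second term: \frac{71}{12} - \frac{129}{4} e_{2} + \frac{1}{3} e_{3} + e_{4} - \frac{1}{3} e_{23} + \frac{61}{3} e_{24} + \frac{4}{3} e_{34} + \frac{4}{9} e_{234}
Answer: -64 e_{2} - 20 e_{4} - \frac{2}{3} e_{23} + \frac{68}{3} e_{24} + \frac{8}{9} e_{234}


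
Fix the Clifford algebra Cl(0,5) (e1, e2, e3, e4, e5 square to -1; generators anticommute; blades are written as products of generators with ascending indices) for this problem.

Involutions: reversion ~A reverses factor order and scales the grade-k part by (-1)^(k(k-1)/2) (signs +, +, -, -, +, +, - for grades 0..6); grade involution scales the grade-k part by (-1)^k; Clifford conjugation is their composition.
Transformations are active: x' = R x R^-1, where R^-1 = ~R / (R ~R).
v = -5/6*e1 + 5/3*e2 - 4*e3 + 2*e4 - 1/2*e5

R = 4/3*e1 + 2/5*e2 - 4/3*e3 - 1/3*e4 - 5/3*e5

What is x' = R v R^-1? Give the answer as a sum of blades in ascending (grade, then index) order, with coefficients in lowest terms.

~R = 4/3*e1 + 2/5*e2 - 4/3*e3 - 1/3*e4 - 5/3*e5, and R ~R = -1486/225, so R^-1 = ~R / (-1486/225).
R v = -91/18 + 23/9*e1 e2 - 58/9*e1 e3 + 43/18*e1 e4 - 37/18*e1 e5 + 28/45*e2 e3 + 61/45*e2 e4 + 116/45*e2 e5 - 4*e3 e4 - 6*e3 e5 + 7/2*e4 e5
Answer: 12815/4458*e1 - 2350/2229*e2 + 4366/2229*e3 - 11191/4458*e4 - 4573/2229*e5


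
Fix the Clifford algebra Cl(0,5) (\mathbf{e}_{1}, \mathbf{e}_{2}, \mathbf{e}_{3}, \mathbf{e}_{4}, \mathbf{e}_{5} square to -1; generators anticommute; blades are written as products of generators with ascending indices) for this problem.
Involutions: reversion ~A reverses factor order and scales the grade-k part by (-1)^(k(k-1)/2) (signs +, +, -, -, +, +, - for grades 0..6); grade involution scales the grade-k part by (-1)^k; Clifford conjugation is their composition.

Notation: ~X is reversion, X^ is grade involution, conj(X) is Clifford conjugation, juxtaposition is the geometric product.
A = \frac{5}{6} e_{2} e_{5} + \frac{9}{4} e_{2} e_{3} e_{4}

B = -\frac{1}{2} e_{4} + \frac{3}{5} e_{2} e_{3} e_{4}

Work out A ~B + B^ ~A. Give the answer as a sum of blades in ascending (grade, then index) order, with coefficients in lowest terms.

first term: -\frac{27}{20} + \frac{9}{8} e_{2} e_{3} + \frac{5}{12} e_{2} e_{4} e_{5} - \frac{1}{2} e_{3} e_{4} e_{5}
second term: \frac{27}{20} + \frac{9}{8} e_{2} e_{3} + \frac{5}{12} e_{2} e_{4} e_{5} - \frac{1}{2} e_{3} e_{4} e_{5}
Answer: \frac{9}{4} e_{2} e_{3} + \frac{5}{6} e_{2} e_{4} e_{5} - e_{3} e_{4} e_{5}


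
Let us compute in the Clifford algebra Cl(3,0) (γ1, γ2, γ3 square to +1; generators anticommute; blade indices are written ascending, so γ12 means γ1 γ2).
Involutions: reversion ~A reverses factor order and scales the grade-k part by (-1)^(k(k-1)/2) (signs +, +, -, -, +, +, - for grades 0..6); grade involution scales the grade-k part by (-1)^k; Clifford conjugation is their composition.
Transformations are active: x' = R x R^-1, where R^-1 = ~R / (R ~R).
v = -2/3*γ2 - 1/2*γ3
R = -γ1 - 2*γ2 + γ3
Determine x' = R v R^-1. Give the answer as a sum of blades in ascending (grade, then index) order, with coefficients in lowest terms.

~R = -γ1 - 2*γ2 + γ3, and R ~R = 6, so R^-1 = ~R / (6).
R v = 5/6 + 2/3*γ12 + 1/2*γ13 + 5/3*γ23
Answer: -5/18*γ1 + 1/9*γ2 + 7/9*γ3


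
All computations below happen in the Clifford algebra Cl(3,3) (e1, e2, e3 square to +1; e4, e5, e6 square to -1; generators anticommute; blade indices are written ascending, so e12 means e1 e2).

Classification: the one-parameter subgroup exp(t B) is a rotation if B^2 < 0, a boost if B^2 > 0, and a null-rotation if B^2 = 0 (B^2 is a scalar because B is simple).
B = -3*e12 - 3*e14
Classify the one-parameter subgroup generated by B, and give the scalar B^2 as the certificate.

B^2 term by term: the squares give (-3)^2*(e12)^2 + (-3)^2*(e14)^2 = 9*(-1) + 9*(+1) = 0 (each basis 2-blade squares to minus the product of its generators' squares); cross terms between blades sharing an index anticommute and cancel. So B^2 = 0.
Answer: null-rotation, certificate B^2 = 0. Certificate logic: 0 is a conjugation-invariant scalar, so its sign fixes rotation versus boost versus null-rotation outright.


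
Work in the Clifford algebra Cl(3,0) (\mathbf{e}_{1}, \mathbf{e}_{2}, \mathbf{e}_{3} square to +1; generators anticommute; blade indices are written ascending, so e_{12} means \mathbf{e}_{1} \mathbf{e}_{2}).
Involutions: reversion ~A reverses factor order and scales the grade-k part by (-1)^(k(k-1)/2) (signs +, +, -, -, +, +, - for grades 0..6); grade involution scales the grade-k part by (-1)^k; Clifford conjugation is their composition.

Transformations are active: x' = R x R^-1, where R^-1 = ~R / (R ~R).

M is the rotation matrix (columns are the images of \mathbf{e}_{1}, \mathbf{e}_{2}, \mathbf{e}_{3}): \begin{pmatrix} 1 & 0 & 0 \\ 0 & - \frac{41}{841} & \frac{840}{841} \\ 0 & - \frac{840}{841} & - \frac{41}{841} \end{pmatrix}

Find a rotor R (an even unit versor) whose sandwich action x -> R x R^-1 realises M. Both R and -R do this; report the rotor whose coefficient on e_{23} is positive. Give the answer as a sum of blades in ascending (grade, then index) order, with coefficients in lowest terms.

Method: write R = a + b12*e_{12} + b13*e_{13} + b23*e_{23} with a^2 + b12^2 + b13^2 + b23^2 = 1 (so R^-1 = ~R). Expanding the columns R e_j ~R gives tr M = 4a^2 - 1 and, from the antisymmetric part, M21 - M12 = -4a*b12, M13 - M31 = 4a*b13, M32 - M23 = -4a*b23.
Here tr M = \frac{759}{841}, so a^2 = (1 + tr M)/4 = \frac{400}{841} and a = ±\frac{20}{29}. Taking a = \frac{20}{29}: M21 - M12 = 0, M13 - M31 = 0, M32 - M23 = -\frac{1680}{841}, giving b12 = 0, b13 = 0, b23 = \frac{21}{29}, i.e. R = \frac{20}{29} + \frac{21}{29} e_{23}.
Its e_{23} coefficient is already positive.
Answer: \frac{20}{29} + \frac{21}{29} e_{23}. Recall the cover is two-to-one: with M of trace \frac{759}{841}, both preimages act alike, and the stated e_{23} sign chooses the sheet.


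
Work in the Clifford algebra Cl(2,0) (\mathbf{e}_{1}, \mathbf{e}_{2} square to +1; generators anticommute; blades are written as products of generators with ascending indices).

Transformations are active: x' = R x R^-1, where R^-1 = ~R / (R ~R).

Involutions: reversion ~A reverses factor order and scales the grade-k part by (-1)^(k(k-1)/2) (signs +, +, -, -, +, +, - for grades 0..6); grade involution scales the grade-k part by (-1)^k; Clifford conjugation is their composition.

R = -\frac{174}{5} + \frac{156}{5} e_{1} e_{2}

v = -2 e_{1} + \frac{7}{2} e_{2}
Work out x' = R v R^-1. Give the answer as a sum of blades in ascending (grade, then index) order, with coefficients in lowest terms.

~R = -\frac{174}{5} - \frac{156}{5} e_{1} e_{2}, and R ~R = \frac{54612}{25}, so R^-1 = ~R / (\frac{54612}{25}).
R v = \frac{894}{5} e_{1} - \frac{297}{5} e_{2}
Answer: -\frac{5608}{1517} e_{1} - \frac{4877}{3034} e_{2}
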